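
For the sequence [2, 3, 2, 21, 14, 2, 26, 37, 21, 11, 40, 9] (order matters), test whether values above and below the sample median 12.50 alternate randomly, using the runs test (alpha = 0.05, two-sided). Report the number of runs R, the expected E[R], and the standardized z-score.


Step 1: Compute median = 12.50; label A = above, B = below.
Labels in order: BBBAABAAABAB  (n_A = 6, n_B = 6)
Step 2: Count runs R = 7.
Step 3: Under H0 (random ordering), E[R] = 2*n_A*n_B/(n_A+n_B) + 1 = 2*6*6/12 + 1 = 7.0000.
        Var[R] = 2*n_A*n_B*(2*n_A*n_B - n_A - n_B) / ((n_A+n_B)^2 * (n_A+n_B-1)) = 4320/1584 = 2.7273.
        SD[R] = 1.6514.
Step 4: R = E[R], so z = 0 with no continuity correction.
Step 5: Two-sided p-value via normal approximation = 2*(1 - Phi(|z|)) = 1.000000.
Step 6: alpha = 0.05. fail to reject H0.

R = 7, z = 0.0000, p = 1.000000, fail to reject H0.


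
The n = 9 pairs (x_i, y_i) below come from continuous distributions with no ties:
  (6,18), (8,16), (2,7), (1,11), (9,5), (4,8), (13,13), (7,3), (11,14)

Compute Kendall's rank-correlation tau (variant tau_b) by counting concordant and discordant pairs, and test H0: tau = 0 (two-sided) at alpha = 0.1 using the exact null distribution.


Step 1: Enumerate the 36 unordered pairs (i,j) with i<j and classify each by sign(x_j-x_i) * sign(y_j-y_i).
  (1,2):dx=+2,dy=-2->D; (1,3):dx=-4,dy=-11->C; (1,4):dx=-5,dy=-7->C; (1,5):dx=+3,dy=-13->D
  (1,6):dx=-2,dy=-10->C; (1,7):dx=+7,dy=-5->D; (1,8):dx=+1,dy=-15->D; (1,9):dx=+5,dy=-4->D
  (2,3):dx=-6,dy=-9->C; (2,4):dx=-7,dy=-5->C; (2,5):dx=+1,dy=-11->D; (2,6):dx=-4,dy=-8->C
  (2,7):dx=+5,dy=-3->D; (2,8):dx=-1,dy=-13->C; (2,9):dx=+3,dy=-2->D; (3,4):dx=-1,dy=+4->D
  (3,5):dx=+7,dy=-2->D; (3,6):dx=+2,dy=+1->C; (3,7):dx=+11,dy=+6->C; (3,8):dx=+5,dy=-4->D
  (3,9):dx=+9,dy=+7->C; (4,5):dx=+8,dy=-6->D; (4,6):dx=+3,dy=-3->D; (4,7):dx=+12,dy=+2->C
  (4,8):dx=+6,dy=-8->D; (4,9):dx=+10,dy=+3->C; (5,6):dx=-5,dy=+3->D; (5,7):dx=+4,dy=+8->C
  (5,8):dx=-2,dy=-2->C; (5,9):dx=+2,dy=+9->C; (6,7):dx=+9,dy=+5->C; (6,8):dx=+3,dy=-5->D
  (6,9):dx=+7,dy=+6->C; (7,8):dx=-6,dy=-10->C; (7,9):dx=-2,dy=+1->D; (8,9):dx=+4,dy=+11->C
Step 2: C = 19, D = 17, total pairs = 36.
Step 3: tau = (C - D)/(n(n-1)/2) = (19 - 17)/36 = 0.055556.
Step 4: Exact two-sided p-value (enumerate n! = 362880 permutations of y under H0): p = 0.919455.
Step 5: alpha = 0.1. fail to reject H0.

tau_b = 0.0556 (C=19, D=17), p = 0.919455, fail to reject H0.


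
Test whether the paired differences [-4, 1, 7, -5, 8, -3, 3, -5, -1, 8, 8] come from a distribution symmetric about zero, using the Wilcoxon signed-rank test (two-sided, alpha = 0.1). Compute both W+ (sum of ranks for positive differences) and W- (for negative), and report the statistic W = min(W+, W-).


Step 1: Drop any zero differences (none here) and take |d_i|.
|d| = [4, 1, 7, 5, 8, 3, 3, 5, 1, 8, 8]
Step 2: Midrank |d_i| (ties get averaged ranks).
ranks: |4|->5, |1|->1.5, |7|->8, |5|->6.5, |8|->10, |3|->3.5, |3|->3.5, |5|->6.5, |1|->1.5, |8|->10, |8|->10
Step 3: Attach original signs; sum ranks with positive sign and with negative sign.
W+ = 1.5 + 8 + 10 + 3.5 + 10 + 10 = 43
W- = 5 + 6.5 + 3.5 + 6.5 + 1.5 = 23
(Check: W+ + W- = 66 should equal n(n+1)/2 = 66.)
Step 4: Test statistic W = min(W+, W-) = 23.
Step 5: Ties in |d|, so use the tie-corrected normal approximation.
        E[W] = n(n+1)/4 = 11*12/4 = 33.
        Tie groups: |d|=1 (t=2), |d|=3 (t=2), |d|=5 (t=2), |d|=8 (t=3); sum(t^3 - t) = 42.
        Var[W] = n(n+1)(2n+1)/24 - sum(t^3-t)/48 = 3036/24 - 42/48 = 125.625.
        z = (W - E[W]) / sqrt(Var[W]) = (23 - 33) / 11.2083 = -0.8922.
        Two-sided p = 2*Phi(z) = 0.372286.
Step 6: alpha = 0.1. fail to reject H0.

W+ = 43, W- = 23, W = min = 23, p = 0.372286, fail to reject H0.


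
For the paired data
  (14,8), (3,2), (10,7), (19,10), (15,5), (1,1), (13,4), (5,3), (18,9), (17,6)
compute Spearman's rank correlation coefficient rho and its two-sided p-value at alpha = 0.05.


Step 1: Rank x and y separately (midranks; no ties here).
rank(x): 14->6, 3->2, 10->4, 19->10, 15->7, 1->1, 13->5, 5->3, 18->9, 17->8
rank(y): 8->8, 2->2, 7->7, 10->10, 5->5, 1->1, 4->4, 3->3, 9->9, 6->6
Step 2: d_i = R_x(i) - R_y(i); compute d_i^2.
  (6-8)^2=4, (2-2)^2=0, (4-7)^2=9, (10-10)^2=0, (7-5)^2=4, (1-1)^2=0, (5-4)^2=1, (3-3)^2=0, (9-9)^2=0, (8-6)^2=4
sum(d^2) = 22.
Step 3: rho = 1 - 6*22 / (10*(10^2 - 1)) = 1 - 132/990 = 0.866667.
Step 4: Under H0, t = rho * sqrt((n-2)/(1-rho^2)) = 4.9135 ~ t(8).
Step 5: Two-sided p-value from the t-distribution with 8 df = 0.001174.
Step 6: alpha = 0.05. reject H0.

rho = 0.8667, p = 0.001174, reject H0 at alpha = 0.05.


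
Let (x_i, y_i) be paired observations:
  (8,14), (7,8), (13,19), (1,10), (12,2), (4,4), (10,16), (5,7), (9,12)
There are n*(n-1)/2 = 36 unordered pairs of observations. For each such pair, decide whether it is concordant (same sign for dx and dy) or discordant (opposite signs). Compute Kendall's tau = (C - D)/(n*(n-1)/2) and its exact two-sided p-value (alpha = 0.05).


Step 1: Enumerate the 36 unordered pairs (i,j) with i<j and classify each by sign(x_j-x_i) * sign(y_j-y_i).
  (1,2):dx=-1,dy=-6->C; (1,3):dx=+5,dy=+5->C; (1,4):dx=-7,dy=-4->C; (1,5):dx=+4,dy=-12->D
  (1,6):dx=-4,dy=-10->C; (1,7):dx=+2,dy=+2->C; (1,8):dx=-3,dy=-7->C; (1,9):dx=+1,dy=-2->D
  (2,3):dx=+6,dy=+11->C; (2,4):dx=-6,dy=+2->D; (2,5):dx=+5,dy=-6->D; (2,6):dx=-3,dy=-4->C
  (2,7):dx=+3,dy=+8->C; (2,8):dx=-2,dy=-1->C; (2,9):dx=+2,dy=+4->C; (3,4):dx=-12,dy=-9->C
  (3,5):dx=-1,dy=-17->C; (3,6):dx=-9,dy=-15->C; (3,7):dx=-3,dy=-3->C; (3,8):dx=-8,dy=-12->C
  (3,9):dx=-4,dy=-7->C; (4,5):dx=+11,dy=-8->D; (4,6):dx=+3,dy=-6->D; (4,7):dx=+9,dy=+6->C
  (4,8):dx=+4,dy=-3->D; (4,9):dx=+8,dy=+2->C; (5,6):dx=-8,dy=+2->D; (5,7):dx=-2,dy=+14->D
  (5,8):dx=-7,dy=+5->D; (5,9):dx=-3,dy=+10->D; (6,7):dx=+6,dy=+12->C; (6,8):dx=+1,dy=+3->C
  (6,9):dx=+5,dy=+8->C; (7,8):dx=-5,dy=-9->C; (7,9):dx=-1,dy=-4->C; (8,9):dx=+4,dy=+5->C
Step 2: C = 25, D = 11, total pairs = 36.
Step 3: tau = (C - D)/(n(n-1)/2) = (25 - 11)/36 = 0.388889.
Step 4: Exact two-sided p-value (enumerate n! = 362880 permutations of y under H0): p = 0.180181.
Step 5: alpha = 0.05. fail to reject H0.

tau_b = 0.3889 (C=25, D=11), p = 0.180181, fail to reject H0.


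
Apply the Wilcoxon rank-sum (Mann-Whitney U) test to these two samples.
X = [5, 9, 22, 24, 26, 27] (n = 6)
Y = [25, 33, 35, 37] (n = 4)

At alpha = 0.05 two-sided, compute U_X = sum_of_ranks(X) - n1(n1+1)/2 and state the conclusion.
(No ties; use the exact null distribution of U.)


Step 1: Combine and sort all 10 observations; assign midranks.
sorted (value, group): (5,X), (9,X), (22,X), (24,X), (25,Y), (26,X), (27,X), (33,Y), (35,Y), (37,Y)
ranks: 5->1, 9->2, 22->3, 24->4, 25->5, 26->6, 27->7, 33->8, 35->9, 37->10
Step 2: Rank sum for X: R1 = 1 + 2 + 3 + 4 + 6 + 7 = 23.
Step 3: U_X = R1 - n1(n1+1)/2 = 23 - 6*7/2 = 23 - 21 = 2.
       U_Y = n1*n2 - U_X = 24 - 2 = 22.
Step 4: No ties, so the exact null distribution of U (based on enumerating the C(10,6) = 210 equally likely rank assignments) gives the two-sided p-value.
Step 5: p-value = 0.038095; compare to alpha = 0.05. reject H0.

U_X = 2, p = 0.038095, reject H0 at alpha = 0.05.


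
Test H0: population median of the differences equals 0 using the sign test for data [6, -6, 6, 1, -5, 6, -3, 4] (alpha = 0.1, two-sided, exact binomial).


Step 1: Discard zero differences. Original n = 8; n_eff = number of nonzero differences = 8.
Nonzero differences (with sign): +6, -6, +6, +1, -5, +6, -3, +4
Step 2: Count signs: positive = 5, negative = 3.
Step 3: Under H0: P(positive) = 0.5, so the number of positives S ~ Bin(8, 0.5).
Step 4: Two-sided exact p-value = sum of Bin(8,0.5) probabilities at or below the observed probability = 0.726562.
Step 5: alpha = 0.1. fail to reject H0.

n_eff = 8, pos = 5, neg = 3, p = 0.726562, fail to reject H0.


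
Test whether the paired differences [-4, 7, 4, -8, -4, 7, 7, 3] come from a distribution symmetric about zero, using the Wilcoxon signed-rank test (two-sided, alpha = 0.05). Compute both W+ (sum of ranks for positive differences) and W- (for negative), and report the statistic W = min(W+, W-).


Step 1: Drop any zero differences (none here) and take |d_i|.
|d| = [4, 7, 4, 8, 4, 7, 7, 3]
Step 2: Midrank |d_i| (ties get averaged ranks).
ranks: |4|->3, |7|->6, |4|->3, |8|->8, |4|->3, |7|->6, |7|->6, |3|->1
Step 3: Attach original signs; sum ranks with positive sign and with negative sign.
W+ = 6 + 3 + 6 + 6 + 1 = 22
W- = 3 + 8 + 3 = 14
(Check: W+ + W- = 36 should equal n(n+1)/2 = 36.)
Step 4: Test statistic W = min(W+, W-) = 14.
Step 5: Ties in |d|, so use the tie-corrected normal approximation.
        E[W] = n(n+1)/4 = 8*9/4 = 18.
        Tie groups: |d|=4 (t=3), |d|=7 (t=3); sum(t^3 - t) = 48.
        Var[W] = n(n+1)(2n+1)/24 - sum(t^3-t)/48 = 1224/24 - 48/48 = 50.
        z = (W - E[W]) / sqrt(Var[W]) = (14 - 18) / 7.0711 = -0.5657.
        Two-sided p = 2*Phi(z) = 0.571608.
Step 6: alpha = 0.05. fail to reject H0.

W+ = 22, W- = 14, W = min = 14, p = 0.571608, fail to reject H0.


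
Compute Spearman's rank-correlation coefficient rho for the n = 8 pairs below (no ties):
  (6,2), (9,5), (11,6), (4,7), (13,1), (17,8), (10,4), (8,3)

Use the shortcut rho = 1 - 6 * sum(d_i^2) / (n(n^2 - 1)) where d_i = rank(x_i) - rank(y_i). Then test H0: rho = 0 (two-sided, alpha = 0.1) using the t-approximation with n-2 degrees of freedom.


Step 1: Rank x and y separately (midranks; no ties here).
rank(x): 6->2, 9->4, 11->6, 4->1, 13->7, 17->8, 10->5, 8->3
rank(y): 2->2, 5->5, 6->6, 7->7, 1->1, 8->8, 4->4, 3->3
Step 2: d_i = R_x(i) - R_y(i); compute d_i^2.
  (2-2)^2=0, (4-5)^2=1, (6-6)^2=0, (1-7)^2=36, (7-1)^2=36, (8-8)^2=0, (5-4)^2=1, (3-3)^2=0
sum(d^2) = 74.
Step 3: rho = 1 - 6*74 / (8*(8^2 - 1)) = 1 - 444/504 = 0.119048.
Step 4: Under H0, t = rho * sqrt((n-2)/(1-rho^2)) = 0.2937 ~ t(6).
Step 5: Two-sided p-value from the t-distribution with 6 df = 0.778886.
Step 6: alpha = 0.1. fail to reject H0.

rho = 0.1190, p = 0.778886, fail to reject H0 at alpha = 0.1.


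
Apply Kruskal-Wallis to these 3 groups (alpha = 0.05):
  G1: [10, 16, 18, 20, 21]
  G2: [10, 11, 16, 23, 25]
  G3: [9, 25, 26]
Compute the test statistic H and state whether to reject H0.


Step 1: Combine all N = 13 observations and assign midranks.
sorted (value, group, rank): (9,G3,1), (10,G1,2.5), (10,G2,2.5), (11,G2,4), (16,G1,5.5), (16,G2,5.5), (18,G1,7), (20,G1,8), (21,G1,9), (23,G2,10), (25,G2,11.5), (25,G3,11.5), (26,G3,13)
Step 2: Sum ranks within each group.
R_1 = 32 (n_1 = 5)
R_2 = 33.5 (n_2 = 5)
R_3 = 25.5 (n_3 = 3)
Step 3: H = 12/(N(N+1)) * sum(R_i^2/n_i) - 3(N+1)
     = 12/(13*14) * (32^2/5 + 33.5^2/5 + 25.5^2/3) - 3*14
     = 0.065934 * 646 - 42
     = 0.593407.
Step 4: Ties present; correction factor C = 1 - 18/(13^3 - 13) = 0.991758. Corrected H = 0.593407 / 0.991758 = 0.598338.
Step 5: Under H0, H ~ chi^2(2); p-value = 0.741434.
Step 6: alpha = 0.05. fail to reject H0.

H = 0.5983, df = 2, p = 0.741434, fail to reject H0.


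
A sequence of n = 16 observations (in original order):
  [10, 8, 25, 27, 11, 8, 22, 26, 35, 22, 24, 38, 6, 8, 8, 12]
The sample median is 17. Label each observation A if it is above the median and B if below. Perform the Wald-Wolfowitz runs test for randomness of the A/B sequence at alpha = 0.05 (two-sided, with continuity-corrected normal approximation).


Step 1: Compute median = 17; label A = above, B = below.
Labels in order: BBAABBAAAAAABBBB  (n_A = 8, n_B = 8)
Step 2: Count runs R = 5.
Step 3: Under H0 (random ordering), E[R] = 2*n_A*n_B/(n_A+n_B) + 1 = 2*8*8/16 + 1 = 9.0000.
        Var[R] = 2*n_A*n_B*(2*n_A*n_B - n_A - n_B) / ((n_A+n_B)^2 * (n_A+n_B-1)) = 14336/3840 = 3.7333.
        SD[R] = 1.9322.
Step 4: Continuity-corrected z = (R + 0.5 - E[R]) / SD[R] = (5 + 0.5 - 9.0000) / 1.9322 = -1.8114.
Step 5: Two-sided p-value via normal approximation = 2*(1 - Phi(|z|)) = 0.070076.
Step 6: alpha = 0.05. fail to reject H0.

R = 5, z = -1.8114, p = 0.070076, fail to reject H0.


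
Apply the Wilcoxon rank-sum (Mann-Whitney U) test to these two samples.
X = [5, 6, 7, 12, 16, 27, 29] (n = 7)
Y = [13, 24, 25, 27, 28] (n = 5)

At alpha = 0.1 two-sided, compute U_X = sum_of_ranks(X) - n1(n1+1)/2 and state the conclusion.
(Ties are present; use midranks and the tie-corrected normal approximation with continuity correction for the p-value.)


Step 1: Combine and sort all 12 observations; assign midranks.
sorted (value, group): (5,X), (6,X), (7,X), (12,X), (13,Y), (16,X), (24,Y), (25,Y), (27,X), (27,Y), (28,Y), (29,X)
ranks: 5->1, 6->2, 7->3, 12->4, 13->5, 16->6, 24->7, 25->8, 27->9.5, 27->9.5, 28->11, 29->12
Step 2: Rank sum for X: R1 = 1 + 2 + 3 + 4 + 6 + 9.5 + 12 = 37.5.
Step 3: U_X = R1 - n1(n1+1)/2 = 37.5 - 7*8/2 = 37.5 - 28 = 9.5.
       U_Y = n1*n2 - U_X = 35 - 9.5 = 25.5.
Step 4: Ties are present, so use the tie-corrected normal approximation (with continuity correction) for the p-value.
Step 5: p-value = 0.222415; compare to alpha = 0.1. fail to reject H0.

U_X = 9.5, p = 0.222415, fail to reject H0 at alpha = 0.1.


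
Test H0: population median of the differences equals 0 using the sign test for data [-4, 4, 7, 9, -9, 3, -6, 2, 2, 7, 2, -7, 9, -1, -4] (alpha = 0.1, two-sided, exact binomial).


Step 1: Discard zero differences. Original n = 15; n_eff = number of nonzero differences = 15.
Nonzero differences (with sign): -4, +4, +7, +9, -9, +3, -6, +2, +2, +7, +2, -7, +9, -1, -4
Step 2: Count signs: positive = 9, negative = 6.
Step 3: Under H0: P(positive) = 0.5, so the number of positives S ~ Bin(15, 0.5).
Step 4: Two-sided exact p-value = sum of Bin(15,0.5) probabilities at or below the observed probability = 0.607239.
Step 5: alpha = 0.1. fail to reject H0.

n_eff = 15, pos = 9, neg = 6, p = 0.607239, fail to reject H0.


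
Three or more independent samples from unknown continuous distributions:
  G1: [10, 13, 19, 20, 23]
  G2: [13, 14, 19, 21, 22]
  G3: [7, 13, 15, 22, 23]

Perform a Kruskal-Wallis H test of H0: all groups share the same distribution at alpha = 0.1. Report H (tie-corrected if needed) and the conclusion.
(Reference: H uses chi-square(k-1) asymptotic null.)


Step 1: Combine all N = 15 observations and assign midranks.
sorted (value, group, rank): (7,G3,1), (10,G1,2), (13,G1,4), (13,G2,4), (13,G3,4), (14,G2,6), (15,G3,7), (19,G1,8.5), (19,G2,8.5), (20,G1,10), (21,G2,11), (22,G2,12.5), (22,G3,12.5), (23,G1,14.5), (23,G3,14.5)
Step 2: Sum ranks within each group.
R_1 = 39 (n_1 = 5)
R_2 = 42 (n_2 = 5)
R_3 = 39 (n_3 = 5)
Step 3: H = 12/(N(N+1)) * sum(R_i^2/n_i) - 3(N+1)
     = 12/(15*16) * (39^2/5 + 42^2/5 + 39^2/5) - 3*16
     = 0.050000 * 961.2 - 48
     = 0.060000.
Step 4: Ties present; correction factor C = 1 - 42/(15^3 - 15) = 0.987500. Corrected H = 0.060000 / 0.987500 = 0.060759.
Step 5: Under H0, H ~ chi^2(2); p-value = 0.970077.
Step 6: alpha = 0.1. fail to reject H0.

H = 0.0608, df = 2, p = 0.970077, fail to reject H0.


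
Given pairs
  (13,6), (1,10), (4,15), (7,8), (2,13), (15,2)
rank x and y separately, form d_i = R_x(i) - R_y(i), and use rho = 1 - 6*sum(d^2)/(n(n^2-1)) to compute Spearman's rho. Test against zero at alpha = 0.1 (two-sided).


Step 1: Rank x and y separately (midranks; no ties here).
rank(x): 13->5, 1->1, 4->3, 7->4, 2->2, 15->6
rank(y): 6->2, 10->4, 15->6, 8->3, 13->5, 2->1
Step 2: d_i = R_x(i) - R_y(i); compute d_i^2.
  (5-2)^2=9, (1-4)^2=9, (3-6)^2=9, (4-3)^2=1, (2-5)^2=9, (6-1)^2=25
sum(d^2) = 62.
Step 3: rho = 1 - 6*62 / (6*(6^2 - 1)) = 1 - 372/210 = -0.771429.
Step 4: Under H0, t = rho * sqrt((n-2)/(1-rho^2)) = -2.4247 ~ t(4).
Step 5: Two-sided p-value from the t-distribution with 4 df = 0.072397.
Step 6: alpha = 0.1. reject H0.

rho = -0.7714, p = 0.072397, reject H0 at alpha = 0.1.


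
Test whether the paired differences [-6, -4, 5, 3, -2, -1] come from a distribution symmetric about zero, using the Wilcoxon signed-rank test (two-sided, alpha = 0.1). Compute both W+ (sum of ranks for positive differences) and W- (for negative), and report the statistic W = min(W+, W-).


Step 1: Drop any zero differences (none here) and take |d_i|.
|d| = [6, 4, 5, 3, 2, 1]
Step 2: Midrank |d_i| (ties get averaged ranks).
ranks: |6|->6, |4|->4, |5|->5, |3|->3, |2|->2, |1|->1
Step 3: Attach original signs; sum ranks with positive sign and with negative sign.
W+ = 5 + 3 = 8
W- = 6 + 4 + 2 + 1 = 13
(Check: W+ + W- = 21 should equal n(n+1)/2 = 21.)
Step 4: Test statistic W = min(W+, W-) = 8.
Step 5: No ties, so the exact null distribution over the 2^6 = 64 sign assignments gives the two-sided p-value = 0.687500.
Step 6: alpha = 0.1. fail to reject H0.

W+ = 8, W- = 13, W = min = 8, p = 0.687500, fail to reject H0.


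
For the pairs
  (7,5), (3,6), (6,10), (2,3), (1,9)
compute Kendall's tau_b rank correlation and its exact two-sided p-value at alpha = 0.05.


Step 1: Enumerate the 10 unordered pairs (i,j) with i<j and classify each by sign(x_j-x_i) * sign(y_j-y_i).
  (1,2):dx=-4,dy=+1->D; (1,3):dx=-1,dy=+5->D; (1,4):dx=-5,dy=-2->C; (1,5):dx=-6,dy=+4->D
  (2,3):dx=+3,dy=+4->C; (2,4):dx=-1,dy=-3->C; (2,5):dx=-2,dy=+3->D; (3,4):dx=-4,dy=-7->C
  (3,5):dx=-5,dy=-1->C; (4,5):dx=-1,dy=+6->D
Step 2: C = 5, D = 5, total pairs = 10.
Step 3: tau = (C - D)/(n(n-1)/2) = (5 - 5)/10 = 0.000000.
Step 4: Exact two-sided p-value (enumerate n! = 120 permutations of y under H0): p = 1.000000.
Step 5: alpha = 0.05. fail to reject H0.

tau_b = 0.0000 (C=5, D=5), p = 1.000000, fail to reject H0.


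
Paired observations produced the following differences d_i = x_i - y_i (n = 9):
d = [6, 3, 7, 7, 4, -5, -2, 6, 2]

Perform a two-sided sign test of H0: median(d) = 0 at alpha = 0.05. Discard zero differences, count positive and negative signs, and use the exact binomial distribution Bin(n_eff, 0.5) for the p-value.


Step 1: Discard zero differences. Original n = 9; n_eff = number of nonzero differences = 9.
Nonzero differences (with sign): +6, +3, +7, +7, +4, -5, -2, +6, +2
Step 2: Count signs: positive = 7, negative = 2.
Step 3: Under H0: P(positive) = 0.5, so the number of positives S ~ Bin(9, 0.5).
Step 4: Two-sided exact p-value = sum of Bin(9,0.5) probabilities at or below the observed probability = 0.179688.
Step 5: alpha = 0.05. fail to reject H0.

n_eff = 9, pos = 7, neg = 2, p = 0.179688, fail to reject H0.


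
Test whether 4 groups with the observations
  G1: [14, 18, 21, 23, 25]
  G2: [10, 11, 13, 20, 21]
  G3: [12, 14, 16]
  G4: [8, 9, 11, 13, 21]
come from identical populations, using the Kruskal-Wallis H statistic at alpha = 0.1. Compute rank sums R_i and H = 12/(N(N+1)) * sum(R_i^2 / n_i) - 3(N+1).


Step 1: Combine all N = 18 observations and assign midranks.
sorted (value, group, rank): (8,G4,1), (9,G4,2), (10,G2,3), (11,G2,4.5), (11,G4,4.5), (12,G3,6), (13,G2,7.5), (13,G4,7.5), (14,G1,9.5), (14,G3,9.5), (16,G3,11), (18,G1,12), (20,G2,13), (21,G1,15), (21,G2,15), (21,G4,15), (23,G1,17), (25,G1,18)
Step 2: Sum ranks within each group.
R_1 = 71.5 (n_1 = 5)
R_2 = 43 (n_2 = 5)
R_3 = 26.5 (n_3 = 3)
R_4 = 30 (n_4 = 5)
Step 3: H = 12/(N(N+1)) * sum(R_i^2/n_i) - 3(N+1)
     = 12/(18*19) * (71.5^2/5 + 43^2/5 + 26.5^2/3 + 30^2/5) - 3*19
     = 0.035088 * 1806.33 - 57
     = 6.380117.
Step 4: Ties present; correction factor C = 1 - 42/(18^3 - 18) = 0.992776. Corrected H = 6.380117 / 0.992776 = 6.426542.
Step 5: Under H0, H ~ chi^2(3); p-value = 0.092605.
Step 6: alpha = 0.1. reject H0.

H = 6.4265, df = 3, p = 0.092605, reject H0.


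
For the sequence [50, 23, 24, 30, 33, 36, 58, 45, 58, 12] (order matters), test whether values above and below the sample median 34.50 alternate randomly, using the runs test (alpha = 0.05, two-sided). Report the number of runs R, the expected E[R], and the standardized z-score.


Step 1: Compute median = 34.50; label A = above, B = below.
Labels in order: ABBBBAAAAB  (n_A = 5, n_B = 5)
Step 2: Count runs R = 4.
Step 3: Under H0 (random ordering), E[R] = 2*n_A*n_B/(n_A+n_B) + 1 = 2*5*5/10 + 1 = 6.0000.
        Var[R] = 2*n_A*n_B*(2*n_A*n_B - n_A - n_B) / ((n_A+n_B)^2 * (n_A+n_B-1)) = 2000/900 = 2.2222.
        SD[R] = 1.4907.
Step 4: Continuity-corrected z = (R + 0.5 - E[R]) / SD[R] = (4 + 0.5 - 6.0000) / 1.4907 = -1.0062.
Step 5: Two-sided p-value via normal approximation = 2*(1 - Phi(|z|)) = 0.314305.
Step 6: alpha = 0.05. fail to reject H0.

R = 4, z = -1.0062, p = 0.314305, fail to reject H0.


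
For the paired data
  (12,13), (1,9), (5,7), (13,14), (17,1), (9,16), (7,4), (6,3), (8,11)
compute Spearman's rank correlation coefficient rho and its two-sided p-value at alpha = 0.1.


Step 1: Rank x and y separately (midranks; no ties here).
rank(x): 12->7, 1->1, 5->2, 13->8, 17->9, 9->6, 7->4, 6->3, 8->5
rank(y): 13->7, 9->5, 7->4, 14->8, 1->1, 16->9, 4->3, 3->2, 11->6
Step 2: d_i = R_x(i) - R_y(i); compute d_i^2.
  (7-7)^2=0, (1-5)^2=16, (2-4)^2=4, (8-8)^2=0, (9-1)^2=64, (6-9)^2=9, (4-3)^2=1, (3-2)^2=1, (5-6)^2=1
sum(d^2) = 96.
Step 3: rho = 1 - 6*96 / (9*(9^2 - 1)) = 1 - 576/720 = 0.200000.
Step 4: Under H0, t = rho * sqrt((n-2)/(1-rho^2)) = 0.5401 ~ t(7).
Step 5: Two-sided p-value from the t-distribution with 7 df = 0.605901.
Step 6: alpha = 0.1. fail to reject H0.

rho = 0.2000, p = 0.605901, fail to reject H0 at alpha = 0.1.


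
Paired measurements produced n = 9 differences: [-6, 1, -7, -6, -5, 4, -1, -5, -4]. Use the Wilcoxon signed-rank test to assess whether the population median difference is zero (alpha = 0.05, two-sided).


Step 1: Drop any zero differences (none here) and take |d_i|.
|d| = [6, 1, 7, 6, 5, 4, 1, 5, 4]
Step 2: Midrank |d_i| (ties get averaged ranks).
ranks: |6|->7.5, |1|->1.5, |7|->9, |6|->7.5, |5|->5.5, |4|->3.5, |1|->1.5, |5|->5.5, |4|->3.5
Step 3: Attach original signs; sum ranks with positive sign and with negative sign.
W+ = 1.5 + 3.5 = 5
W- = 7.5 + 9 + 7.5 + 5.5 + 1.5 + 5.5 + 3.5 = 40
(Check: W+ + W- = 45 should equal n(n+1)/2 = 45.)
Step 4: Test statistic W = min(W+, W-) = 5.
Step 5: Ties in |d|, so use the tie-corrected normal approximation.
        E[W] = n(n+1)/4 = 9*10/4 = 22.5.
        Tie groups: |d|=1 (t=2), |d|=4 (t=2), |d|=5 (t=2), |d|=6 (t=2); sum(t^3 - t) = 24.
        Var[W] = n(n+1)(2n+1)/24 - sum(t^3-t)/48 = 1710/24 - 24/48 = 70.75.
        z = (W - E[W]) / sqrt(Var[W]) = (5 - 22.5) / 8.4113 = -2.0805.
        Two-sided p = 2*Phi(z) = 0.037477.
Step 6: alpha = 0.05. reject H0.

W+ = 5, W- = 40, W = min = 5, p = 0.037477, reject H0.


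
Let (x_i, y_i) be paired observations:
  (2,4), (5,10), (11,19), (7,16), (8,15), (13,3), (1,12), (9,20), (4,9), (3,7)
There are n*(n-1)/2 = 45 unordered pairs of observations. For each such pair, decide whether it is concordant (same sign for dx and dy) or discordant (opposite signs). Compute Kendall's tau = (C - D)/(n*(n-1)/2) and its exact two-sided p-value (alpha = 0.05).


Step 1: Enumerate the 45 unordered pairs (i,j) with i<j and classify each by sign(x_j-x_i) * sign(y_j-y_i).
  (1,2):dx=+3,dy=+6->C; (1,3):dx=+9,dy=+15->C; (1,4):dx=+5,dy=+12->C; (1,5):dx=+6,dy=+11->C
  (1,6):dx=+11,dy=-1->D; (1,7):dx=-1,dy=+8->D; (1,8):dx=+7,dy=+16->C; (1,9):dx=+2,dy=+5->C
  (1,10):dx=+1,dy=+3->C; (2,3):dx=+6,dy=+9->C; (2,4):dx=+2,dy=+6->C; (2,5):dx=+3,dy=+5->C
  (2,6):dx=+8,dy=-7->D; (2,7):dx=-4,dy=+2->D; (2,8):dx=+4,dy=+10->C; (2,9):dx=-1,dy=-1->C
  (2,10):dx=-2,dy=-3->C; (3,4):dx=-4,dy=-3->C; (3,5):dx=-3,dy=-4->C; (3,6):dx=+2,dy=-16->D
  (3,7):dx=-10,dy=-7->C; (3,8):dx=-2,dy=+1->D; (3,9):dx=-7,dy=-10->C; (3,10):dx=-8,dy=-12->C
  (4,5):dx=+1,dy=-1->D; (4,6):dx=+6,dy=-13->D; (4,7):dx=-6,dy=-4->C; (4,8):dx=+2,dy=+4->C
  (4,9):dx=-3,dy=-7->C; (4,10):dx=-4,dy=-9->C; (5,6):dx=+5,dy=-12->D; (5,7):dx=-7,dy=-3->C
  (5,8):dx=+1,dy=+5->C; (5,9):dx=-4,dy=-6->C; (5,10):dx=-5,dy=-8->C; (6,7):dx=-12,dy=+9->D
  (6,8):dx=-4,dy=+17->D; (6,9):dx=-9,dy=+6->D; (6,10):dx=-10,dy=+4->D; (7,8):dx=+8,dy=+8->C
  (7,9):dx=+3,dy=-3->D; (7,10):dx=+2,dy=-5->D; (8,9):dx=-5,dy=-11->C; (8,10):dx=-6,dy=-13->C
  (9,10):dx=-1,dy=-2->C
Step 2: C = 30, D = 15, total pairs = 45.
Step 3: tau = (C - D)/(n(n-1)/2) = (30 - 15)/45 = 0.333333.
Step 4: Exact two-sided p-value (enumerate n! = 3628800 permutations of y under H0): p = 0.216373.
Step 5: alpha = 0.05. fail to reject H0.

tau_b = 0.3333 (C=30, D=15), p = 0.216373, fail to reject H0.


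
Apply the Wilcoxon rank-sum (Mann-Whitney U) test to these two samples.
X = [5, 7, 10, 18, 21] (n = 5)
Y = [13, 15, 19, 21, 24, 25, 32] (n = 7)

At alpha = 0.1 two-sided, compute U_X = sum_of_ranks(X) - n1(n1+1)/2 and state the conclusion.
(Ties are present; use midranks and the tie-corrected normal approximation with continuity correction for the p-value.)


Step 1: Combine and sort all 12 observations; assign midranks.
sorted (value, group): (5,X), (7,X), (10,X), (13,Y), (15,Y), (18,X), (19,Y), (21,X), (21,Y), (24,Y), (25,Y), (32,Y)
ranks: 5->1, 7->2, 10->3, 13->4, 15->5, 18->6, 19->7, 21->8.5, 21->8.5, 24->10, 25->11, 32->12
Step 2: Rank sum for X: R1 = 1 + 2 + 3 + 6 + 8.5 = 20.5.
Step 3: U_X = R1 - n1(n1+1)/2 = 20.5 - 5*6/2 = 20.5 - 15 = 5.5.
       U_Y = n1*n2 - U_X = 35 - 5.5 = 29.5.
Step 4: Ties are present, so use the tie-corrected normal approximation (with continuity correction) for the p-value.
Step 5: p-value = 0.061363; compare to alpha = 0.1. reject H0.

U_X = 5.5, p = 0.061363, reject H0 at alpha = 0.1.


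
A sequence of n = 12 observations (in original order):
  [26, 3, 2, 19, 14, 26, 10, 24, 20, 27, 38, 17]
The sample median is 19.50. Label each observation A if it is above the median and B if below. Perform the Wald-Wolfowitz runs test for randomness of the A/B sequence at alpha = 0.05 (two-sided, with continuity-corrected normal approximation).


Step 1: Compute median = 19.50; label A = above, B = below.
Labels in order: ABBBBABAAAAB  (n_A = 6, n_B = 6)
Step 2: Count runs R = 6.
Step 3: Under H0 (random ordering), E[R] = 2*n_A*n_B/(n_A+n_B) + 1 = 2*6*6/12 + 1 = 7.0000.
        Var[R] = 2*n_A*n_B*(2*n_A*n_B - n_A - n_B) / ((n_A+n_B)^2 * (n_A+n_B-1)) = 4320/1584 = 2.7273.
        SD[R] = 1.6514.
Step 4: Continuity-corrected z = (R + 0.5 - E[R]) / SD[R] = (6 + 0.5 - 7.0000) / 1.6514 = -0.3028.
Step 5: Two-sided p-value via normal approximation = 2*(1 - Phi(|z|)) = 0.762069.
Step 6: alpha = 0.05. fail to reject H0.

R = 6, z = -0.3028, p = 0.762069, fail to reject H0.


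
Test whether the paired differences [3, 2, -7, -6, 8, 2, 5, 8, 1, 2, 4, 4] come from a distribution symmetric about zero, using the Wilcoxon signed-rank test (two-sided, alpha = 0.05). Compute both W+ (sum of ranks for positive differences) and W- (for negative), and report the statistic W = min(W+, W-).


Step 1: Drop any zero differences (none here) and take |d_i|.
|d| = [3, 2, 7, 6, 8, 2, 5, 8, 1, 2, 4, 4]
Step 2: Midrank |d_i| (ties get averaged ranks).
ranks: |3|->5, |2|->3, |7|->10, |6|->9, |8|->11.5, |2|->3, |5|->8, |8|->11.5, |1|->1, |2|->3, |4|->6.5, |4|->6.5
Step 3: Attach original signs; sum ranks with positive sign and with negative sign.
W+ = 5 + 3 + 11.5 + 3 + 8 + 11.5 + 1 + 3 + 6.5 + 6.5 = 59
W- = 10 + 9 = 19
(Check: W+ + W- = 78 should equal n(n+1)/2 = 78.)
Step 4: Test statistic W = min(W+, W-) = 19.
Step 5: Ties in |d|, so use the tie-corrected normal approximation.
        E[W] = n(n+1)/4 = 12*13/4 = 39.
        Tie groups: |d|=2 (t=3), |d|=4 (t=2), |d|=8 (t=2); sum(t^3 - t) = 36.
        Var[W] = n(n+1)(2n+1)/24 - sum(t^3-t)/48 = 3900/24 - 36/48 = 161.75.
        z = (W - E[W]) / sqrt(Var[W]) = (19 - 39) / 12.7181 = -1.5726.
        Two-sided p = 2*Phi(z) = 0.115820.
Step 6: alpha = 0.05. fail to reject H0.

W+ = 59, W- = 19, W = min = 19, p = 0.115820, fail to reject H0.


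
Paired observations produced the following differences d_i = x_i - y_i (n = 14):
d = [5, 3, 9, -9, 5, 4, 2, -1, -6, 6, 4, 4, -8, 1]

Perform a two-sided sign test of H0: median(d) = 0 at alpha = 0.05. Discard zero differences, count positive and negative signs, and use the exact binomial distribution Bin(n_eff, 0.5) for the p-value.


Step 1: Discard zero differences. Original n = 14; n_eff = number of nonzero differences = 14.
Nonzero differences (with sign): +5, +3, +9, -9, +5, +4, +2, -1, -6, +6, +4, +4, -8, +1
Step 2: Count signs: positive = 10, negative = 4.
Step 3: Under H0: P(positive) = 0.5, so the number of positives S ~ Bin(14, 0.5).
Step 4: Two-sided exact p-value = sum of Bin(14,0.5) probabilities at or below the observed probability = 0.179565.
Step 5: alpha = 0.05. fail to reject H0.

n_eff = 14, pos = 10, neg = 4, p = 0.179565, fail to reject H0.


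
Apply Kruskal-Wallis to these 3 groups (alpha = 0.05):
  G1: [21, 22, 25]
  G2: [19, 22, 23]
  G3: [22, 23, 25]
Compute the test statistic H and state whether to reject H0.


Step 1: Combine all N = 9 observations and assign midranks.
sorted (value, group, rank): (19,G2,1), (21,G1,2), (22,G1,4), (22,G2,4), (22,G3,4), (23,G2,6.5), (23,G3,6.5), (25,G1,8.5), (25,G3,8.5)
Step 2: Sum ranks within each group.
R_1 = 14.5 (n_1 = 3)
R_2 = 11.5 (n_2 = 3)
R_3 = 19 (n_3 = 3)
Step 3: H = 12/(N(N+1)) * sum(R_i^2/n_i) - 3(N+1)
     = 12/(9*10) * (14.5^2/3 + 11.5^2/3 + 19^2/3) - 3*10
     = 0.133333 * 234.5 - 30
     = 1.266667.
Step 4: Ties present; correction factor C = 1 - 36/(9^3 - 9) = 0.950000. Corrected H = 1.266667 / 0.950000 = 1.333333.
Step 5: Under H0, H ~ chi^2(2); p-value = 0.513417.
Step 6: alpha = 0.05. fail to reject H0.

H = 1.3333, df = 2, p = 0.513417, fail to reject H0.


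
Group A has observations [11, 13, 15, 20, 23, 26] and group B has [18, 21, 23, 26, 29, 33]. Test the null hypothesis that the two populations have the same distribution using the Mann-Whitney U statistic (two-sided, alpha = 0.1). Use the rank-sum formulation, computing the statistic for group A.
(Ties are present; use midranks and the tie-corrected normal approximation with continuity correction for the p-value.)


Step 1: Combine and sort all 12 observations; assign midranks.
sorted (value, group): (11,X), (13,X), (15,X), (18,Y), (20,X), (21,Y), (23,X), (23,Y), (26,X), (26,Y), (29,Y), (33,Y)
ranks: 11->1, 13->2, 15->3, 18->4, 20->5, 21->6, 23->7.5, 23->7.5, 26->9.5, 26->9.5, 29->11, 33->12
Step 2: Rank sum for X: R1 = 1 + 2 + 3 + 5 + 7.5 + 9.5 = 28.
Step 3: U_X = R1 - n1(n1+1)/2 = 28 - 6*7/2 = 28 - 21 = 7.
       U_Y = n1*n2 - U_X = 36 - 7 = 29.
Step 4: Ties are present, so use the tie-corrected normal approximation (with continuity correction) for the p-value.
Step 5: p-value = 0.091554; compare to alpha = 0.1. reject H0.

U_X = 7, p = 0.091554, reject H0 at alpha = 0.1.


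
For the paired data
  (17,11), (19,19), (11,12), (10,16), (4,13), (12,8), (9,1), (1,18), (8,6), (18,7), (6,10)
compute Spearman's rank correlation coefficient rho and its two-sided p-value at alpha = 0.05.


Step 1: Rank x and y separately (midranks; no ties here).
rank(x): 17->9, 19->11, 11->7, 10->6, 4->2, 12->8, 9->5, 1->1, 8->4, 18->10, 6->3
rank(y): 11->6, 19->11, 12->7, 16->9, 13->8, 8->4, 1->1, 18->10, 6->2, 7->3, 10->5
Step 2: d_i = R_x(i) - R_y(i); compute d_i^2.
  (9-6)^2=9, (11-11)^2=0, (7-7)^2=0, (6-9)^2=9, (2-8)^2=36, (8-4)^2=16, (5-1)^2=16, (1-10)^2=81, (4-2)^2=4, (10-3)^2=49, (3-5)^2=4
sum(d^2) = 224.
Step 3: rho = 1 - 6*224 / (11*(11^2 - 1)) = 1 - 1344/1320 = -0.018182.
Step 4: Under H0, t = rho * sqrt((n-2)/(1-rho^2)) = -0.0546 ~ t(9).
Step 5: Two-sided p-value from the t-distribution with 9 df = 0.957685.
Step 6: alpha = 0.05. fail to reject H0.

rho = -0.0182, p = 0.957685, fail to reject H0 at alpha = 0.05.


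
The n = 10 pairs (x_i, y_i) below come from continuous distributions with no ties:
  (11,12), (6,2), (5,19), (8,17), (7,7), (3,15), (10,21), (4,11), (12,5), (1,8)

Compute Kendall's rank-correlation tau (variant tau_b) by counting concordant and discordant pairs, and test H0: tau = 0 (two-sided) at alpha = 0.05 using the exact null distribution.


Step 1: Enumerate the 45 unordered pairs (i,j) with i<j and classify each by sign(x_j-x_i) * sign(y_j-y_i).
  (1,2):dx=-5,dy=-10->C; (1,3):dx=-6,dy=+7->D; (1,4):dx=-3,dy=+5->D; (1,5):dx=-4,dy=-5->C
  (1,6):dx=-8,dy=+3->D; (1,7):dx=-1,dy=+9->D; (1,8):dx=-7,dy=-1->C; (1,9):dx=+1,dy=-7->D
  (1,10):dx=-10,dy=-4->C; (2,3):dx=-1,dy=+17->D; (2,4):dx=+2,dy=+15->C; (2,5):dx=+1,dy=+5->C
  (2,6):dx=-3,dy=+13->D; (2,7):dx=+4,dy=+19->C; (2,8):dx=-2,dy=+9->D; (2,9):dx=+6,dy=+3->C
  (2,10):dx=-5,dy=+6->D; (3,4):dx=+3,dy=-2->D; (3,5):dx=+2,dy=-12->D; (3,6):dx=-2,dy=-4->C
  (3,7):dx=+5,dy=+2->C; (3,8):dx=-1,dy=-8->C; (3,9):dx=+7,dy=-14->D; (3,10):dx=-4,dy=-11->C
  (4,5):dx=-1,dy=-10->C; (4,6):dx=-5,dy=-2->C; (4,7):dx=+2,dy=+4->C; (4,8):dx=-4,dy=-6->C
  (4,9):dx=+4,dy=-12->D; (4,10):dx=-7,dy=-9->C; (5,6):dx=-4,dy=+8->D; (5,7):dx=+3,dy=+14->C
  (5,8):dx=-3,dy=+4->D; (5,9):dx=+5,dy=-2->D; (5,10):dx=-6,dy=+1->D; (6,7):dx=+7,dy=+6->C
  (6,8):dx=+1,dy=-4->D; (6,9):dx=+9,dy=-10->D; (6,10):dx=-2,dy=-7->C; (7,8):dx=-6,dy=-10->C
  (7,9):dx=+2,dy=-16->D; (7,10):dx=-9,dy=-13->C; (8,9):dx=+8,dy=-6->D; (8,10):dx=-3,dy=-3->C
  (9,10):dx=-11,dy=+3->D
Step 2: C = 23, D = 22, total pairs = 45.
Step 3: tau = (C - D)/(n(n-1)/2) = (23 - 22)/45 = 0.022222.
Step 4: Exact two-sided p-value (enumerate n! = 3628800 permutations of y under H0): p = 1.000000.
Step 5: alpha = 0.05. fail to reject H0.

tau_b = 0.0222 (C=23, D=22), p = 1.000000, fail to reject H0.


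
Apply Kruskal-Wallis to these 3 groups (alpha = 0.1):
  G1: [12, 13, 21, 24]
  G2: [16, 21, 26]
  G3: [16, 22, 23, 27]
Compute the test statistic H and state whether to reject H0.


Step 1: Combine all N = 11 observations and assign midranks.
sorted (value, group, rank): (12,G1,1), (13,G1,2), (16,G2,3.5), (16,G3,3.5), (21,G1,5.5), (21,G2,5.5), (22,G3,7), (23,G3,8), (24,G1,9), (26,G2,10), (27,G3,11)
Step 2: Sum ranks within each group.
R_1 = 17.5 (n_1 = 4)
R_2 = 19 (n_2 = 3)
R_3 = 29.5 (n_3 = 4)
Step 3: H = 12/(N(N+1)) * sum(R_i^2/n_i) - 3(N+1)
     = 12/(11*12) * (17.5^2/4 + 19^2/3 + 29.5^2/4) - 3*12
     = 0.090909 * 414.458 - 36
     = 1.678030.
Step 4: Ties present; correction factor C = 1 - 12/(11^3 - 11) = 0.990909. Corrected H = 1.678030 / 0.990909 = 1.693425.
Step 5: Under H0, H ~ chi^2(2); p-value = 0.428822.
Step 6: alpha = 0.1. fail to reject H0.

H = 1.6934, df = 2, p = 0.428822, fail to reject H0.


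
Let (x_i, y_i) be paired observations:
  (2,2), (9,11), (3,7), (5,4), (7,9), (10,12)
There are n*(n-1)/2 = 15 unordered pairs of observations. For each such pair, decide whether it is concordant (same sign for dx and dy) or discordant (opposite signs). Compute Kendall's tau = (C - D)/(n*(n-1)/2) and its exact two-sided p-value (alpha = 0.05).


Step 1: Enumerate the 15 unordered pairs (i,j) with i<j and classify each by sign(x_j-x_i) * sign(y_j-y_i).
  (1,2):dx=+7,dy=+9->C; (1,3):dx=+1,dy=+5->C; (1,4):dx=+3,dy=+2->C; (1,5):dx=+5,dy=+7->C
  (1,6):dx=+8,dy=+10->C; (2,3):dx=-6,dy=-4->C; (2,4):dx=-4,dy=-7->C; (2,5):dx=-2,dy=-2->C
  (2,6):dx=+1,dy=+1->C; (3,4):dx=+2,dy=-3->D; (3,5):dx=+4,dy=+2->C; (3,6):dx=+7,dy=+5->C
  (4,5):dx=+2,dy=+5->C; (4,6):dx=+5,dy=+8->C; (5,6):dx=+3,dy=+3->C
Step 2: C = 14, D = 1, total pairs = 15.
Step 3: tau = (C - D)/(n(n-1)/2) = (14 - 1)/15 = 0.866667.
Step 4: Exact two-sided p-value (enumerate n! = 720 permutations of y under H0): p = 0.016667.
Step 5: alpha = 0.05. reject H0.

tau_b = 0.8667 (C=14, D=1), p = 0.016667, reject H0.


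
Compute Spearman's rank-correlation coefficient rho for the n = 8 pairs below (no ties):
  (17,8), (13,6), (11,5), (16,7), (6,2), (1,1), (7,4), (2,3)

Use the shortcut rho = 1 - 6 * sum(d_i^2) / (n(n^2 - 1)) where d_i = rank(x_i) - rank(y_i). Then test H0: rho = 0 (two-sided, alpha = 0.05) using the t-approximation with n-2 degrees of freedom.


Step 1: Rank x and y separately (midranks; no ties here).
rank(x): 17->8, 13->6, 11->5, 16->7, 6->3, 1->1, 7->4, 2->2
rank(y): 8->8, 6->6, 5->5, 7->7, 2->2, 1->1, 4->4, 3->3
Step 2: d_i = R_x(i) - R_y(i); compute d_i^2.
  (8-8)^2=0, (6-6)^2=0, (5-5)^2=0, (7-7)^2=0, (3-2)^2=1, (1-1)^2=0, (4-4)^2=0, (2-3)^2=1
sum(d^2) = 2.
Step 3: rho = 1 - 6*2 / (8*(8^2 - 1)) = 1 - 12/504 = 0.976190.
Step 4: Under H0, t = rho * sqrt((n-2)/(1-rho^2)) = 11.0235 ~ t(6).
Step 5: Two-sided p-value from the t-distribution with 6 df = 0.000033.
Step 6: alpha = 0.05. reject H0.

rho = 0.9762, p = 0.000033, reject H0 at alpha = 0.05.


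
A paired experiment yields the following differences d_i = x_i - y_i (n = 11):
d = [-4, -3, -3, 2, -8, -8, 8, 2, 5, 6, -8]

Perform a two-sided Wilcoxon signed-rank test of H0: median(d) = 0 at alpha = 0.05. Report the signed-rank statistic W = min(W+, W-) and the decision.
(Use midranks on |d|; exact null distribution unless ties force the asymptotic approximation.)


Step 1: Drop any zero differences (none here) and take |d_i|.
|d| = [4, 3, 3, 2, 8, 8, 8, 2, 5, 6, 8]
Step 2: Midrank |d_i| (ties get averaged ranks).
ranks: |4|->5, |3|->3.5, |3|->3.5, |2|->1.5, |8|->9.5, |8|->9.5, |8|->9.5, |2|->1.5, |5|->6, |6|->7, |8|->9.5
Step 3: Attach original signs; sum ranks with positive sign and with negative sign.
W+ = 1.5 + 9.5 + 1.5 + 6 + 7 = 25.5
W- = 5 + 3.5 + 3.5 + 9.5 + 9.5 + 9.5 = 40.5
(Check: W+ + W- = 66 should equal n(n+1)/2 = 66.)
Step 4: Test statistic W = min(W+, W-) = 25.5.
Step 5: Ties in |d|, so use the tie-corrected normal approximation.
        E[W] = n(n+1)/4 = 11*12/4 = 33.
        Tie groups: |d|=2 (t=2), |d|=3 (t=2), |d|=8 (t=4); sum(t^3 - t) = 72.
        Var[W] = n(n+1)(2n+1)/24 - sum(t^3-t)/48 = 3036/24 - 72/48 = 125.
        z = (W - E[W]) / sqrt(Var[W]) = (25.5 - 33) / 11.1803 = -0.6708.
        Two-sided p = 2*Phi(z) = 0.502335.
Step 6: alpha = 0.05. fail to reject H0.

W+ = 25.5, W- = 40.5, W = min = 25.5, p = 0.502335, fail to reject H0.


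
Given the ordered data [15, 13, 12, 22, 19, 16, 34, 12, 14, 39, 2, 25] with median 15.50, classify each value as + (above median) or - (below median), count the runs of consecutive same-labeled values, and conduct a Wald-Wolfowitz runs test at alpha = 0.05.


Step 1: Compute median = 15.50; label A = above, B = below.
Labels in order: BBBAAAABBABA  (n_A = 6, n_B = 6)
Step 2: Count runs R = 6.
Step 3: Under H0 (random ordering), E[R] = 2*n_A*n_B/(n_A+n_B) + 1 = 2*6*6/12 + 1 = 7.0000.
        Var[R] = 2*n_A*n_B*(2*n_A*n_B - n_A - n_B) / ((n_A+n_B)^2 * (n_A+n_B-1)) = 4320/1584 = 2.7273.
        SD[R] = 1.6514.
Step 4: Continuity-corrected z = (R + 0.5 - E[R]) / SD[R] = (6 + 0.5 - 7.0000) / 1.6514 = -0.3028.
Step 5: Two-sided p-value via normal approximation = 2*(1 - Phi(|z|)) = 0.762069.
Step 6: alpha = 0.05. fail to reject H0.

R = 6, z = -0.3028, p = 0.762069, fail to reject H0.


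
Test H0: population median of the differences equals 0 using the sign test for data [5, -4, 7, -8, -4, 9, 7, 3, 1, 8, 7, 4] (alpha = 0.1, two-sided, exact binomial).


Step 1: Discard zero differences. Original n = 12; n_eff = number of nonzero differences = 12.
Nonzero differences (with sign): +5, -4, +7, -8, -4, +9, +7, +3, +1, +8, +7, +4
Step 2: Count signs: positive = 9, negative = 3.
Step 3: Under H0: P(positive) = 0.5, so the number of positives S ~ Bin(12, 0.5).
Step 4: Two-sided exact p-value = sum of Bin(12,0.5) probabilities at or below the observed probability = 0.145996.
Step 5: alpha = 0.1. fail to reject H0.

n_eff = 12, pos = 9, neg = 3, p = 0.145996, fail to reject H0.


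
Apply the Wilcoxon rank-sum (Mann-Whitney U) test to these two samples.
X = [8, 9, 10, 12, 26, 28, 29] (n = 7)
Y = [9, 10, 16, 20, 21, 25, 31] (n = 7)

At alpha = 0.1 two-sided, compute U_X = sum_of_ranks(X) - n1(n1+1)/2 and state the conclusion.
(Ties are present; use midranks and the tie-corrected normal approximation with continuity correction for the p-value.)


Step 1: Combine and sort all 14 observations; assign midranks.
sorted (value, group): (8,X), (9,X), (9,Y), (10,X), (10,Y), (12,X), (16,Y), (20,Y), (21,Y), (25,Y), (26,X), (28,X), (29,X), (31,Y)
ranks: 8->1, 9->2.5, 9->2.5, 10->4.5, 10->4.5, 12->6, 16->7, 20->8, 21->9, 25->10, 26->11, 28->12, 29->13, 31->14
Step 2: Rank sum for X: R1 = 1 + 2.5 + 4.5 + 6 + 11 + 12 + 13 = 50.
Step 3: U_X = R1 - n1(n1+1)/2 = 50 - 7*8/2 = 50 - 28 = 22.
       U_Y = n1*n2 - U_X = 49 - 22 = 27.
Step 4: Ties are present, so use the tie-corrected normal approximation (with continuity correction) for the p-value.
Step 5: p-value = 0.797863; compare to alpha = 0.1. fail to reject H0.

U_X = 22, p = 0.797863, fail to reject H0 at alpha = 0.1.


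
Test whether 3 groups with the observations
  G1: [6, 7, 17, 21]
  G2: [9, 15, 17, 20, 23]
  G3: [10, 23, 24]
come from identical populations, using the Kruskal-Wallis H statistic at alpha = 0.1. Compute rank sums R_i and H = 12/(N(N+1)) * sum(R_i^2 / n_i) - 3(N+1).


Step 1: Combine all N = 12 observations and assign midranks.
sorted (value, group, rank): (6,G1,1), (7,G1,2), (9,G2,3), (10,G3,4), (15,G2,5), (17,G1,6.5), (17,G2,6.5), (20,G2,8), (21,G1,9), (23,G2,10.5), (23,G3,10.5), (24,G3,12)
Step 2: Sum ranks within each group.
R_1 = 18.5 (n_1 = 4)
R_2 = 33 (n_2 = 5)
R_3 = 26.5 (n_3 = 3)
Step 3: H = 12/(N(N+1)) * sum(R_i^2/n_i) - 3(N+1)
     = 12/(12*13) * (18.5^2/4 + 33^2/5 + 26.5^2/3) - 3*13
     = 0.076923 * 537.446 - 39
     = 2.341987.
Step 4: Ties present; correction factor C = 1 - 12/(12^3 - 12) = 0.993007. Corrected H = 2.341987 / 0.993007 = 2.358480.
Step 5: Under H0, H ~ chi^2(2); p-value = 0.307512.
Step 6: alpha = 0.1. fail to reject H0.

H = 2.3585, df = 2, p = 0.307512, fail to reject H0.
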